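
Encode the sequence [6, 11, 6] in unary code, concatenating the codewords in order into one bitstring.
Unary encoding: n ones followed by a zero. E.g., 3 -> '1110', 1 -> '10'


Encode each number as n ones followed by a terminating 0:
  6 -> 1111110 (7 bits)
  11 -> 111111111110 (12 bits)
  6 -> 1111110 (7 bits)
Total length = 7 + 12 + 7 = 26 bits.

Unary([6, 11, 6]) = 11111101111111111101111110 (26 bits)


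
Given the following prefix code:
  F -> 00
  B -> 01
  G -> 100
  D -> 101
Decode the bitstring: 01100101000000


Decoding step by step:
Bits 01 -> B
Bits 100 -> G
Bits 101 -> D
Bits 00 -> F
Bits 00 -> F
Bits 00 -> F


Decoded message: BGDFFF


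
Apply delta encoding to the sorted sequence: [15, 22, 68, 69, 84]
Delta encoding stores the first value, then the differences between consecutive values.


First value: 15
Deltas:
  22 - 15 = 7
  68 - 22 = 46
  69 - 68 = 1
  84 - 69 = 15


Delta encoded: [15, 7, 46, 1, 15]


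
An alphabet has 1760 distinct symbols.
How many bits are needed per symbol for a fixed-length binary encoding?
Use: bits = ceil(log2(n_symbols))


log2(1760) = 10.7814
Bracket: 2^10 = 1024 < 1760 <= 2^11 = 2048
So ceil(log2(1760)) = 11

bits = ceil(log2(1760)) = ceil(10.7814) = 11 bits


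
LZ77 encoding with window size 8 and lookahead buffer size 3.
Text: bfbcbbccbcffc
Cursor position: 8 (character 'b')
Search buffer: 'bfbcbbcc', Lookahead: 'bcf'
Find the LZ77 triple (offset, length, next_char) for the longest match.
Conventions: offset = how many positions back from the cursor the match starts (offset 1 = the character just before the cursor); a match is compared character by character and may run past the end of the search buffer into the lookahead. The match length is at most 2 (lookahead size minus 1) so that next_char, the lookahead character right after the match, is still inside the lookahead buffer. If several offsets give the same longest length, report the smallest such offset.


Try each offset into the search buffer:
  offset=1 (pos 7, char 'c'): match length 0
  offset=2 (pos 6, char 'c'): match length 0
  offset=3 (pos 5, char 'b'): match length 2
  offset=4 (pos 4, char 'b'): match length 1
  offset=5 (pos 3, char 'c'): match length 0
  offset=6 (pos 2, char 'b'): match length 2
  offset=7 (pos 1, char 'f'): match length 0
  offset=8 (pos 0, char 'b'): match length 1
Longest match has length 2, found at offsets 3, 6; take the smallest, offset 3.
next_char = character at position 8 + 2 = 10 -> 'f'

Best match: offset=3, length=2 (matching 'bc' starting at position 5)
LZ77 triple: (3, 2, 'f')


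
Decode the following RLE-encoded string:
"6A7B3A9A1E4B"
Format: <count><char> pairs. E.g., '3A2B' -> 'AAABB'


Expanding each <count><char> pair:
  6A -> 'AAAAAA'
  7B -> 'BBBBBBB'
  3A -> 'AAA'
  9A -> 'AAAAAAAAA'
  1E -> 'E'
  4B -> 'BBBB'

Decoded = AAAAAABBBBBBBAAAAAAAAAAAAEBBBB


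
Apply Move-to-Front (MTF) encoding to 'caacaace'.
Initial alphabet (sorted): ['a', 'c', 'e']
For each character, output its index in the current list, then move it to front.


MTF encoding:
'c': index 1 in ['a', 'c', 'e'] -> ['c', 'a', 'e']
'a': index 1 in ['c', 'a', 'e'] -> ['a', 'c', 'e']
'a': index 0 in ['a', 'c', 'e'] -> ['a', 'c', 'e']
'c': index 1 in ['a', 'c', 'e'] -> ['c', 'a', 'e']
'a': index 1 in ['c', 'a', 'e'] -> ['a', 'c', 'e']
'a': index 0 in ['a', 'c', 'e'] -> ['a', 'c', 'e']
'c': index 1 in ['a', 'c', 'e'] -> ['c', 'a', 'e']
'e': index 2 in ['c', 'a', 'e'] -> ['e', 'c', 'a']


Output: [1, 1, 0, 1, 1, 0, 1, 2]


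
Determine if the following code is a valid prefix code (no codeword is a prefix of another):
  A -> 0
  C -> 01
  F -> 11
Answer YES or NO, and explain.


Checking each pair (does one codeword prefix another?):
  A='0' vs C='01': prefix -- VIOLATION

NO -- this is NOT a valid prefix code. A (0) is a prefix of C (01).


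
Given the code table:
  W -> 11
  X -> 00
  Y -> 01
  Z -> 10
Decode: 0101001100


Decoding:
01 -> Y
01 -> Y
00 -> X
11 -> W
00 -> X


Result: YYXWX


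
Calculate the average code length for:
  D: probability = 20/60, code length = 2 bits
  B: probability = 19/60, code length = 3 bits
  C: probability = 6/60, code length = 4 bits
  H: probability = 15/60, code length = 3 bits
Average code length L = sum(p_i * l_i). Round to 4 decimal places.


Weighted contributions p_i * l_i:
  D: (20/60) * 2 = 40/60
  B: (19/60) * 3 = 57/60
  C: (6/60) * 4 = 24/60
  H: (15/60) * 3 = 45/60
Sum = (40 + 57 + 24 + 45)/60 = 166/60

L = 166/60 = 2.7667 bits/symbol


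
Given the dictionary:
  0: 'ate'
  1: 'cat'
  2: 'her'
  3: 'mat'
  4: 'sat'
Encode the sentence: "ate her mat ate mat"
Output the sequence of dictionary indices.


Look up each word in the dictionary:
  'ate' -> 0
  'her' -> 2
  'mat' -> 3
  'ate' -> 0
  'mat' -> 3

Encoded: [0, 2, 3, 0, 3]


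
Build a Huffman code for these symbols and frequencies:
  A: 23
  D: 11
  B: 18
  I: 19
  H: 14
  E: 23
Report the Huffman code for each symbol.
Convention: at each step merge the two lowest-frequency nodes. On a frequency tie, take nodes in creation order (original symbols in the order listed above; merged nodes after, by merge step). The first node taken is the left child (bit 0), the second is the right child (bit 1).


Huffman tree construction:
Step 1: Merge D(11) + H(14) = 25
Step 2: Merge B(18) + I(19) = 37
Step 3: Merge A(23) + E(23) = 46
Step 4: Merge (D+H)(25) + (B+I)(37) = 62
Step 5: Merge (A+E)(46) + ((D+H)+(B+I))(62) = 108
Read each symbol's code off the tree from the root (left child = 0, right child = 1).

Codes:
  A: 00 (length 2)
  D: 100 (length 3)
  B: 110 (length 3)
  I: 111 (length 3)
  H: 101 (length 3)
  E: 01 (length 2)
Average code length: 278/108 = 2.5741 bits/symbol


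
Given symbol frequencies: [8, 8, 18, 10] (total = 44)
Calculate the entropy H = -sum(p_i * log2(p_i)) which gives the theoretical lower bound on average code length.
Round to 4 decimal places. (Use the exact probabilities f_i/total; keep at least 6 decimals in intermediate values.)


Per-symbol terms -p_i * log2(p_i) with p_i = f_i/44:
  p = 8/44 = 0.181818: log2(p) = -2.459432, -p*log2(p) = 0.447169
  p = 8/44 = 0.181818: log2(p) = -2.459432, -p*log2(p) = 0.447169
  p = 18/44 = 0.409091: log2(p) = -1.289507, -p*log2(p) = 0.527525
  p = 10/44 = 0.227273: log2(p) = -2.137504, -p*log2(p) = 0.485796
H = 0.447169 + 0.447169 + 0.527525 + 0.485796 = 1.907659

H = 1.9077 bits/symbol


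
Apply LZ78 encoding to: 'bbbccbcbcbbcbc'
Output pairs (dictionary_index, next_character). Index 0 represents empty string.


LZ78 encoding steps:
Dictionary: {0: ''}
Step 1: w='' (idx 0), next='b' -> output (0, 'b'), add 'b' as idx 1
Step 2: w='b' (idx 1), next='b' -> output (1, 'b'), add 'bb' as idx 2
Step 3: w='' (idx 0), next='c' -> output (0, 'c'), add 'c' as idx 3
Step 4: w='c' (idx 3), next='b' -> output (3, 'b'), add 'cb' as idx 4
Step 5: w='cb' (idx 4), next='c' -> output (4, 'c'), add 'cbc' as idx 5
Step 6: w='bb' (idx 2), next='c' -> output (2, 'c'), add 'bbc' as idx 6
Step 7: w='b' (idx 1), next='c' -> output (1, 'c'), add 'bc' as idx 7


Encoded: [(0, 'b'), (1, 'b'), (0, 'c'), (3, 'b'), (4, 'c'), (2, 'c'), (1, 'c')]


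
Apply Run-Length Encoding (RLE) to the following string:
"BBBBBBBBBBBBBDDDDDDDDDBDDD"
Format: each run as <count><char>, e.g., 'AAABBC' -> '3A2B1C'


Scanning runs left to right:
  i=0: run of 'B' x 13 -> '13B'
  i=13: run of 'D' x 9 -> '9D'
  i=22: run of 'B' x 1 -> '1B'
  i=23: run of 'D' x 3 -> '3D'

RLE = 13B9D1B3D


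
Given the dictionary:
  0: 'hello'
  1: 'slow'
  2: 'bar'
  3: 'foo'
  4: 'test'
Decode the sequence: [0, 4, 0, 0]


Look up each index in the dictionary:
  0 -> 'hello'
  4 -> 'test'
  0 -> 'hello'
  0 -> 'hello'

Decoded: "hello test hello hello"


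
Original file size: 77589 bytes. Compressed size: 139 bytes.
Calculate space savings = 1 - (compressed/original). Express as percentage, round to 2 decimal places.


ratio = compressed/original = 139/77589 = 0.001791
savings = 1 - ratio = 1 - 0.001791 = 0.998209
as a percentage: 0.998209 * 100 = 99.82%

Space savings = 1 - 139/77589 = 99.82%


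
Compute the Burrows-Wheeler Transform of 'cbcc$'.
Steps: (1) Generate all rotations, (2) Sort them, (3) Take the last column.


Rotations (sorted):
  0: $cbcc -> last char: c
  1: bcc$c -> last char: c
  2: c$cbc -> last char: c
  3: cbcc$ -> last char: $
  4: cc$cb -> last char: b


BWT = ccc$b


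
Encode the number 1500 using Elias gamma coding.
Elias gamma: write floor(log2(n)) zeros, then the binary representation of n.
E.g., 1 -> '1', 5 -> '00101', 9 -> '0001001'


num_bits = floor(log2(1500)) + 1 = 11
leading_zeros = num_bits - 1 = 10
binary(1500) = 10111011100

Elias gamma(1500) = '0000000000' + '10111011100' = 000000000010111011100 (21 bits)


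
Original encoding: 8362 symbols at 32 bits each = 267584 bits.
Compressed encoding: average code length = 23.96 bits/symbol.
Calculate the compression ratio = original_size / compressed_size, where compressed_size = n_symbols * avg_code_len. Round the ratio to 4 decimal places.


original_size = n_symbols * orig_bits = 8362 * 32 = 267584 bits
compressed_size = n_symbols * avg_code_len = 8362 * 23.96 = 200353.52 bits
ratio = original_size / compressed_size = 267584 / 200353.52 = 1.3356

Compression ratio = 1.3356


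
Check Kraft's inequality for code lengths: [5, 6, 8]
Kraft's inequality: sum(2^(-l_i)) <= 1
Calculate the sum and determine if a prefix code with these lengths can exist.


Sum = 2^(-5) + 2^(-6) + 2^(-8)
    = 0.03125 + 0.015625 + 0.00390625
    = 13/256 = 0.05078125
Since 0.05078125 <= 1, Kraft's inequality IS satisfied.
A prefix code with these lengths CAN exist.

Kraft sum = 0.05078125. Satisfied.


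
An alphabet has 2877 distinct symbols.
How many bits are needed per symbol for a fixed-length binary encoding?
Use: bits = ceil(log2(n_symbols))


log2(2877) = 11.4903
Bracket: 2^11 = 2048 < 2877 <= 2^12 = 4096
So ceil(log2(2877)) = 12

bits = ceil(log2(2877)) = ceil(11.4903) = 12 bits


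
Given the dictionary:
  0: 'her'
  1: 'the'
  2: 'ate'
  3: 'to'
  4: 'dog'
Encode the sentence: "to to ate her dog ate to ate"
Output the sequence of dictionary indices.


Look up each word in the dictionary:
  'to' -> 3
  'to' -> 3
  'ate' -> 2
  'her' -> 0
  'dog' -> 4
  'ate' -> 2
  'to' -> 3
  'ate' -> 2

Encoded: [3, 3, 2, 0, 4, 2, 3, 2]


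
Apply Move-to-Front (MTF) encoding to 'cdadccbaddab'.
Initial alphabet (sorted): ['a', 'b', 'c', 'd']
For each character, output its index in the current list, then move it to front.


MTF encoding:
'c': index 2 in ['a', 'b', 'c', 'd'] -> ['c', 'a', 'b', 'd']
'd': index 3 in ['c', 'a', 'b', 'd'] -> ['d', 'c', 'a', 'b']
'a': index 2 in ['d', 'c', 'a', 'b'] -> ['a', 'd', 'c', 'b']
'd': index 1 in ['a', 'd', 'c', 'b'] -> ['d', 'a', 'c', 'b']
'c': index 2 in ['d', 'a', 'c', 'b'] -> ['c', 'd', 'a', 'b']
'c': index 0 in ['c', 'd', 'a', 'b'] -> ['c', 'd', 'a', 'b']
'b': index 3 in ['c', 'd', 'a', 'b'] -> ['b', 'c', 'd', 'a']
'a': index 3 in ['b', 'c', 'd', 'a'] -> ['a', 'b', 'c', 'd']
'd': index 3 in ['a', 'b', 'c', 'd'] -> ['d', 'a', 'b', 'c']
'd': index 0 in ['d', 'a', 'b', 'c'] -> ['d', 'a', 'b', 'c']
'a': index 1 in ['d', 'a', 'b', 'c'] -> ['a', 'd', 'b', 'c']
'b': index 2 in ['a', 'd', 'b', 'c'] -> ['b', 'a', 'd', 'c']


Output: [2, 3, 2, 1, 2, 0, 3, 3, 3, 0, 1, 2]


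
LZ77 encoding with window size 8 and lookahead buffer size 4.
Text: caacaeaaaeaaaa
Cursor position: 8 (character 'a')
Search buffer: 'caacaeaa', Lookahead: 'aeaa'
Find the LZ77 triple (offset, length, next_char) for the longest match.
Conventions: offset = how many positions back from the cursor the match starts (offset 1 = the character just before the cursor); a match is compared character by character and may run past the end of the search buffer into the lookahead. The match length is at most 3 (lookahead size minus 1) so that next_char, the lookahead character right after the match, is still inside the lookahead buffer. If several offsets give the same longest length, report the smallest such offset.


Try each offset into the search buffer:
  offset=1 (pos 7, char 'a'): match length 1
  offset=2 (pos 6, char 'a'): match length 1
  offset=3 (pos 5, char 'e'): match length 0
  offset=4 (pos 4, char 'a'): match length 3
  offset=5 (pos 3, char 'c'): match length 0
  offset=6 (pos 2, char 'a'): match length 1
  offset=7 (pos 1, char 'a'): match length 1
  offset=8 (pos 0, char 'c'): match length 0
Longest match has length 3 at offset 4.
next_char = character at position 8 + 3 = 11 -> 'a'

Best match: offset=4, length=3 (matching 'aea' starting at position 4)
LZ77 triple: (4, 3, 'a')


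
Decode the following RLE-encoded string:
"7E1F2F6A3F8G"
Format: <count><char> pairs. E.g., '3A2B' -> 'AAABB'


Expanding each <count><char> pair:
  7E -> 'EEEEEEE'
  1F -> 'F'
  2F -> 'FF'
  6A -> 'AAAAAA'
  3F -> 'FFF'
  8G -> 'GGGGGGGG'

Decoded = EEEEEEEFFFAAAAAAFFFGGGGGGGG


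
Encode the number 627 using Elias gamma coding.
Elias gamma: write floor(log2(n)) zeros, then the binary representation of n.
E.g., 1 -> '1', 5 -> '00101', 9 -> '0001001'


num_bits = floor(log2(627)) + 1 = 10
leading_zeros = num_bits - 1 = 9
binary(627) = 1001110011

Elias gamma(627) = '000000000' + '1001110011' = 0000000001001110011 (19 bits)


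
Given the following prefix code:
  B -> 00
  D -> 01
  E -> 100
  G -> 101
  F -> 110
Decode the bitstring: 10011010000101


Decoding step by step:
Bits 100 -> E
Bits 110 -> F
Bits 100 -> E
Bits 00 -> B
Bits 101 -> G


Decoded message: EFEBG


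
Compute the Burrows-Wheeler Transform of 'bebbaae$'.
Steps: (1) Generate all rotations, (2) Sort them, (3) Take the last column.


Rotations (sorted):
  0: $bebbaae -> last char: e
  1: aae$bebb -> last char: b
  2: ae$bebba -> last char: a
  3: baae$beb -> last char: b
  4: bbaae$be -> last char: e
  5: bebbaae$ -> last char: $
  6: e$bebbaa -> last char: a
  7: ebbaae$b -> last char: b


BWT = ebabe$ab


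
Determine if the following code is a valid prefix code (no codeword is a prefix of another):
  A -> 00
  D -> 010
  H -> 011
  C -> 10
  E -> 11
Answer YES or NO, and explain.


Checking each pair (does one codeword prefix another?):
  A='00' vs D='010': no prefix
  A='00' vs H='011': no prefix
  A='00' vs C='10': no prefix
  A='00' vs E='11': no prefix
  D='010' vs A='00': no prefix
  D='010' vs H='011': no prefix
  D='010' vs C='10': no prefix
  D='010' vs E='11': no prefix
  H='011' vs A='00': no prefix
  H='011' vs D='010': no prefix
  H='011' vs C='10': no prefix
  H='011' vs E='11': no prefix
  C='10' vs A='00': no prefix
  C='10' vs D='010': no prefix
  C='10' vs H='011': no prefix
  C='10' vs E='11': no prefix
  E='11' vs A='00': no prefix
  E='11' vs D='010': no prefix
  E='11' vs H='011': no prefix
  E='11' vs C='10': no prefix
No violation found over all pairs.

YES -- this is a valid prefix code. No codeword is a prefix of any other codeword.


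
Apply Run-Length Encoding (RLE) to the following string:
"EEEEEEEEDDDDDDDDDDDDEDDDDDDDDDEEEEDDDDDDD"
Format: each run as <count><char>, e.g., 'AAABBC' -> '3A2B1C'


Scanning runs left to right:
  i=0: run of 'E' x 8 -> '8E'
  i=8: run of 'D' x 12 -> '12D'
  i=20: run of 'E' x 1 -> '1E'
  i=21: run of 'D' x 9 -> '9D'
  i=30: run of 'E' x 4 -> '4E'
  i=34: run of 'D' x 7 -> '7D'

RLE = 8E12D1E9D4E7D


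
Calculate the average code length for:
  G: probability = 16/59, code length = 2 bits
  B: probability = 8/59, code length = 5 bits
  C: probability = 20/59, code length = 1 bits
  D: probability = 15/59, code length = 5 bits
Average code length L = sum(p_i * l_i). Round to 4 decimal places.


Weighted contributions p_i * l_i:
  G: (16/59) * 2 = 32/59
  B: (8/59) * 5 = 40/59
  C: (20/59) * 1 = 20/59
  D: (15/59) * 5 = 75/59
Sum = (32 + 40 + 20 + 75)/59 = 167/59

L = 167/59 = 2.8305 bits/symbol


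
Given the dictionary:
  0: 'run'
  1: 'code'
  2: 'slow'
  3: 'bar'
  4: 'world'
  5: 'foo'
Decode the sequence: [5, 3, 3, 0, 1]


Look up each index in the dictionary:
  5 -> 'foo'
  3 -> 'bar'
  3 -> 'bar'
  0 -> 'run'
  1 -> 'code'

Decoded: "foo bar bar run code"


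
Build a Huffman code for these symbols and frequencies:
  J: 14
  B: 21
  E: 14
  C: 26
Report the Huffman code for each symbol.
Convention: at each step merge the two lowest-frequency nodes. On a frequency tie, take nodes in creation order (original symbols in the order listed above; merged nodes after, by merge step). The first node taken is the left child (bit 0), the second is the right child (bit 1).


Huffman tree construction:
Step 1: Merge J(14) + E(14) = 28
Step 2: Merge B(21) + C(26) = 47
Step 3: Merge (J+E)(28) + (B+C)(47) = 75
Read each symbol's code off the tree from the root (left child = 0, right child = 1).

Codes:
  J: 00 (length 2)
  B: 10 (length 2)
  E: 01 (length 2)
  C: 11 (length 2)
Average code length: 150/75 = 2.0000 bits/symbol


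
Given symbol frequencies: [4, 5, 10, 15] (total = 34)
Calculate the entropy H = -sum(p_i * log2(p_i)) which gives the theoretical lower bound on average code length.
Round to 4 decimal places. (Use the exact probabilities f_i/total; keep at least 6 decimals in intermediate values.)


Per-symbol terms -p_i * log2(p_i) with p_i = f_i/34:
  p = 4/34 = 0.117647: log2(p) = -3.087463, -p*log2(p) = 0.363231
  p = 5/34 = 0.147059: log2(p) = -2.765535, -p*log2(p) = 0.406696
  p = 10/34 = 0.294118: log2(p) = -1.765535, -p*log2(p) = 0.519275
  p = 15/34 = 0.441176: log2(p) = -1.180572, -p*log2(p) = 0.520841
H = 0.363231 + 0.406696 + 0.519275 + 0.520841 = 1.810043

H = 1.81 bits/symbol


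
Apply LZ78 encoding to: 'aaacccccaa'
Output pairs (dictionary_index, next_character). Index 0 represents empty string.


LZ78 encoding steps:
Dictionary: {0: ''}
Step 1: w='' (idx 0), next='a' -> output (0, 'a'), add 'a' as idx 1
Step 2: w='a' (idx 1), next='a' -> output (1, 'a'), add 'aa' as idx 2
Step 3: w='' (idx 0), next='c' -> output (0, 'c'), add 'c' as idx 3
Step 4: w='c' (idx 3), next='c' -> output (3, 'c'), add 'cc' as idx 4
Step 5: w='cc' (idx 4), next='a' -> output (4, 'a'), add 'cca' as idx 5
Step 6: w='a' (idx 1), end of input -> output (1, '')


Encoded: [(0, 'a'), (1, 'a'), (0, 'c'), (3, 'c'), (4, 'a'), (1, '')]


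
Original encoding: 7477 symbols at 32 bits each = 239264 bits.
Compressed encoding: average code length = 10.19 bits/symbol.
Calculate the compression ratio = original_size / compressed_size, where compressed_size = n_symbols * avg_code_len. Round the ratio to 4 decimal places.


original_size = n_symbols * orig_bits = 7477 * 32 = 239264 bits
compressed_size = n_symbols * avg_code_len = 7477 * 10.19 = 76190.63 bits
ratio = original_size / compressed_size = 239264 / 76190.63 = 3.1403

Compression ratio = 3.1403


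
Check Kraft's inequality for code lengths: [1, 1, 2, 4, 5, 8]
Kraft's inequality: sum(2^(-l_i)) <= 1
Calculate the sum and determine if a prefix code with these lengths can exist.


Sum = 2^(-1) + 2^(-1) + 2^(-2) + 2^(-4) + 2^(-5) + 2^(-8)
    = 0.5 + 0.5 + 0.25 + 0.0625 + 0.03125 + 0.00390625
    = 345/256 = 1.34765625
Since 1.34765625 > 1, Kraft's inequality is NOT satisfied.
A prefix code with these lengths CANNOT exist.

Kraft sum = 1.34765625. Not satisfied.


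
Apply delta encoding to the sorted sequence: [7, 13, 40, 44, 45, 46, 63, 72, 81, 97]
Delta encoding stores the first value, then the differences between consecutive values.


First value: 7
Deltas:
  13 - 7 = 6
  40 - 13 = 27
  44 - 40 = 4
  45 - 44 = 1
  46 - 45 = 1
  63 - 46 = 17
  72 - 63 = 9
  81 - 72 = 9
  97 - 81 = 16


Delta encoded: [7, 6, 27, 4, 1, 1, 17, 9, 9, 16]


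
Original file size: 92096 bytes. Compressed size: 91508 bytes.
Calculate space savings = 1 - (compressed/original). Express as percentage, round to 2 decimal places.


ratio = compressed/original = 91508/92096 = 0.993615
savings = 1 - ratio = 1 - 0.993615 = 0.006385
as a percentage: 0.006385 * 100 = 0.64%

Space savings = 1 - 91508/92096 = 0.64%


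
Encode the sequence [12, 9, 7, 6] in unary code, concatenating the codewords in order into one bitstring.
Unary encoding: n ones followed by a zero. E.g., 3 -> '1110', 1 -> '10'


Encode each number as n ones followed by a terminating 0:
  12 -> 1111111111110 (13 bits)
  9 -> 1111111110 (10 bits)
  7 -> 11111110 (8 bits)
  6 -> 1111110 (7 bits)
Total length = 13 + 10 + 8 + 7 = 38 bits.

Unary([12, 9, 7, 6]) = 11111111111101111111110111111101111110 (38 bits)


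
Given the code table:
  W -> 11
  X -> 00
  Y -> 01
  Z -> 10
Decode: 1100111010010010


Decoding:
11 -> W
00 -> X
11 -> W
10 -> Z
10 -> Z
01 -> Y
00 -> X
10 -> Z


Result: WXWZZYXZ


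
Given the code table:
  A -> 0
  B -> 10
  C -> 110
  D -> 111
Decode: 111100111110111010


Decoding:
111 -> D
10 -> B
0 -> A
111 -> D
110 -> C
111 -> D
0 -> A
10 -> B


Result: DBADCDAB


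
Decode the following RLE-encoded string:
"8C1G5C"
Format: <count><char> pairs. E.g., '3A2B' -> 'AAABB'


Expanding each <count><char> pair:
  8C -> 'CCCCCCCC'
  1G -> 'G'
  5C -> 'CCCCC'

Decoded = CCCCCCCCGCCCCC


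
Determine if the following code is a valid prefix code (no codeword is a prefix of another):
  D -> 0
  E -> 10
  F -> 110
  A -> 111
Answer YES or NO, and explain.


Checking each pair (does one codeword prefix another?):
  D='0' vs E='10': no prefix
  D='0' vs F='110': no prefix
  D='0' vs A='111': no prefix
  E='10' vs D='0': no prefix
  E='10' vs F='110': no prefix
  E='10' vs A='111': no prefix
  F='110' vs D='0': no prefix
  F='110' vs E='10': no prefix
  F='110' vs A='111': no prefix
  A='111' vs D='0': no prefix
  A='111' vs E='10': no prefix
  A='111' vs F='110': no prefix
No violation found over all pairs.

YES -- this is a valid prefix code. No codeword is a prefix of any other codeword.


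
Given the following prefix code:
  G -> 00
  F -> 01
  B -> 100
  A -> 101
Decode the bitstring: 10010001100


Decoding step by step:
Bits 100 -> B
Bits 100 -> B
Bits 01 -> F
Bits 100 -> B


Decoded message: BBFB


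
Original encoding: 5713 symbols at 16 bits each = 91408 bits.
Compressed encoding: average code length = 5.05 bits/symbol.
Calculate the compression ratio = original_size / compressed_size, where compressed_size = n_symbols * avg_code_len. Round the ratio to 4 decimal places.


original_size = n_symbols * orig_bits = 5713 * 16 = 91408 bits
compressed_size = n_symbols * avg_code_len = 5713 * 5.05 = 28850.65 bits
ratio = original_size / compressed_size = 91408 / 28850.65 = 3.1683

Compression ratio = 3.1683


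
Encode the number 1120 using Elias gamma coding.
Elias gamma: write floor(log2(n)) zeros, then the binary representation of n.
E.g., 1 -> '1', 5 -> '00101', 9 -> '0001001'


num_bits = floor(log2(1120)) + 1 = 11
leading_zeros = num_bits - 1 = 10
binary(1120) = 10001100000

Elias gamma(1120) = '0000000000' + '10001100000' = 000000000010001100000 (21 bits)


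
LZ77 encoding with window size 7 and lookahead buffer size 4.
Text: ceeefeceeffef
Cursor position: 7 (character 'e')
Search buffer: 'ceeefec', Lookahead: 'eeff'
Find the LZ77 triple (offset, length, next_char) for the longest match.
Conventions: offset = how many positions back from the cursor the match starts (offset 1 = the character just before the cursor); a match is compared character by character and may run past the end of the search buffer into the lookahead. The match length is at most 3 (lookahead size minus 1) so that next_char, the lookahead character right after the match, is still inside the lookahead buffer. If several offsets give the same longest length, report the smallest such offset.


Try each offset into the search buffer:
  offset=1 (pos 6, char 'c'): match length 0
  offset=2 (pos 5, char 'e'): match length 1
  offset=3 (pos 4, char 'f'): match length 0
  offset=4 (pos 3, char 'e'): match length 1
  offset=5 (pos 2, char 'e'): match length 3
  offset=6 (pos 1, char 'e'): match length 2
  offset=7 (pos 0, char 'c'): match length 0
Longest match has length 3 at offset 5.
next_char = character at position 7 + 3 = 10 -> 'f'

Best match: offset=5, length=3 (matching 'eef' starting at position 2)
LZ77 triple: (5, 3, 'f')


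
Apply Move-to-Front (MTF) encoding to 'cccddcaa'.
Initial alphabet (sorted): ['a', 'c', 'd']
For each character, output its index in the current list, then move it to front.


MTF encoding:
'c': index 1 in ['a', 'c', 'd'] -> ['c', 'a', 'd']
'c': index 0 in ['c', 'a', 'd'] -> ['c', 'a', 'd']
'c': index 0 in ['c', 'a', 'd'] -> ['c', 'a', 'd']
'd': index 2 in ['c', 'a', 'd'] -> ['d', 'c', 'a']
'd': index 0 in ['d', 'c', 'a'] -> ['d', 'c', 'a']
'c': index 1 in ['d', 'c', 'a'] -> ['c', 'd', 'a']
'a': index 2 in ['c', 'd', 'a'] -> ['a', 'c', 'd']
'a': index 0 in ['a', 'c', 'd'] -> ['a', 'c', 'd']


Output: [1, 0, 0, 2, 0, 1, 2, 0]


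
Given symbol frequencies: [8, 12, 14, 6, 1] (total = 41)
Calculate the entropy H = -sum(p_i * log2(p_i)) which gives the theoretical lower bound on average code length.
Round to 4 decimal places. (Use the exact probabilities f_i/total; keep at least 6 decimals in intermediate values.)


Per-symbol terms -p_i * log2(p_i) with p_i = f_i/41:
  p = 8/41 = 0.195122: log2(p) = -2.357552, -p*log2(p) = 0.460010
  p = 12/41 = 0.292683: log2(p) = -1.772590, -p*log2(p) = 0.518807
  p = 14/41 = 0.341463: log2(p) = -1.550197, -p*log2(p) = 0.529336
  p = 6/41 = 0.146341: log2(p) = -2.772590, -p*log2(p) = 0.405745
  p = 1/41 = 0.024390: log2(p) = -5.357552, -p*log2(p) = 0.130672
H = 0.460010 + 0.518807 + 0.529336 + 0.405745 + 0.130672 = 2.044570

H = 2.0446 bits/symbol


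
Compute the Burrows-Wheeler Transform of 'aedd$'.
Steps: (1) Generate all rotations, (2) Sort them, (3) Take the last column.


Rotations (sorted):
  0: $aedd -> last char: d
  1: aedd$ -> last char: $
  2: d$aed -> last char: d
  3: dd$ae -> last char: e
  4: edd$a -> last char: a


BWT = d$dea


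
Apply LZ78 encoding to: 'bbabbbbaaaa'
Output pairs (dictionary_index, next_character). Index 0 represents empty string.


LZ78 encoding steps:
Dictionary: {0: ''}
Step 1: w='' (idx 0), next='b' -> output (0, 'b'), add 'b' as idx 1
Step 2: w='b' (idx 1), next='a' -> output (1, 'a'), add 'ba' as idx 2
Step 3: w='b' (idx 1), next='b' -> output (1, 'b'), add 'bb' as idx 3
Step 4: w='bb' (idx 3), next='a' -> output (3, 'a'), add 'bba' as idx 4
Step 5: w='' (idx 0), next='a' -> output (0, 'a'), add 'a' as idx 5
Step 6: w='a' (idx 5), next='a' -> output (5, 'a'), add 'aa' as idx 6


Encoded: [(0, 'b'), (1, 'a'), (1, 'b'), (3, 'a'), (0, 'a'), (5, 'a')]


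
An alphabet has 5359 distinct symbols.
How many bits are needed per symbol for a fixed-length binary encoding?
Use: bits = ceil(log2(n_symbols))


log2(5359) = 12.3877
Bracket: 2^12 = 4096 < 5359 <= 2^13 = 8192
So ceil(log2(5359)) = 13

bits = ceil(log2(5359)) = ceil(12.3877) = 13 bits


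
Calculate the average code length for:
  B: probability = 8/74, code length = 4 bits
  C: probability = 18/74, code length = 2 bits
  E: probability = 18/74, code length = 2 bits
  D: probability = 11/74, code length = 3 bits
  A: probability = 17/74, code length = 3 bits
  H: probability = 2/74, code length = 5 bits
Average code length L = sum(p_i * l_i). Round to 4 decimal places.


Weighted contributions p_i * l_i:
  B: (8/74) * 4 = 32/74
  C: (18/74) * 2 = 36/74
  E: (18/74) * 2 = 36/74
  D: (11/74) * 3 = 33/74
  A: (17/74) * 3 = 51/74
  H: (2/74) * 5 = 10/74
Sum = (32 + 36 + 36 + 33 + 51 + 10)/74 = 198/74

L = 198/74 = 2.6757 bits/symbol


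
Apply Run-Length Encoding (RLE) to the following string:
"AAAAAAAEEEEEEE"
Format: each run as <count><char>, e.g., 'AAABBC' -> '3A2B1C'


Scanning runs left to right:
  i=0: run of 'A' x 7 -> '7A'
  i=7: run of 'E' x 7 -> '7E'

RLE = 7A7E


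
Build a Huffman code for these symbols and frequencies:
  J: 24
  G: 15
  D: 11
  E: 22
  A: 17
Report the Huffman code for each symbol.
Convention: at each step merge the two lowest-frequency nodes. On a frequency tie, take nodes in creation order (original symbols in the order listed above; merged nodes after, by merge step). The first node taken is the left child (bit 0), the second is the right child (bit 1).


Huffman tree construction:
Step 1: Merge D(11) + G(15) = 26
Step 2: Merge A(17) + E(22) = 39
Step 3: Merge J(24) + (D+G)(26) = 50
Step 4: Merge (A+E)(39) + (J+(D+G))(50) = 89
Read each symbol's code off the tree from the root (left child = 0, right child = 1).

Codes:
  J: 10 (length 2)
  G: 111 (length 3)
  D: 110 (length 3)
  E: 01 (length 2)
  A: 00 (length 2)
Average code length: 204/89 = 2.2921 bits/symbol


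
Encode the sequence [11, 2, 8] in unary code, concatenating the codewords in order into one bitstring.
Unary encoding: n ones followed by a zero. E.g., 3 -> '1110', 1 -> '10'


Encode each number as n ones followed by a terminating 0:
  11 -> 111111111110 (12 bits)
  2 -> 110 (3 bits)
  8 -> 111111110 (9 bits)
Total length = 12 + 3 + 9 = 24 bits.

Unary([11, 2, 8]) = 111111111110110111111110 (24 bits)


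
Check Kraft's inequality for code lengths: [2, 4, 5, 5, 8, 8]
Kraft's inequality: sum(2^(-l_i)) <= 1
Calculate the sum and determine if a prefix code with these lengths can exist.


Sum = 2^(-2) + 2^(-4) + 2^(-5) + 2^(-5) + 2^(-8) + 2^(-8)
    = 0.25 + 0.0625 + 0.03125 + 0.03125 + 0.00390625 + 0.00390625
    = 98/256 = 0.3828125
Since 0.3828125 <= 1, Kraft's inequality IS satisfied.
A prefix code with these lengths CAN exist.

Kraft sum = 0.3828125. Satisfied.


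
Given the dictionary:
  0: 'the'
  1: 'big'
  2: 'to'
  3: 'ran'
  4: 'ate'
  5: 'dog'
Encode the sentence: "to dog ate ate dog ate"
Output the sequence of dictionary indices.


Look up each word in the dictionary:
  'to' -> 2
  'dog' -> 5
  'ate' -> 4
  'ate' -> 4
  'dog' -> 5
  'ate' -> 4

Encoded: [2, 5, 4, 4, 5, 4]


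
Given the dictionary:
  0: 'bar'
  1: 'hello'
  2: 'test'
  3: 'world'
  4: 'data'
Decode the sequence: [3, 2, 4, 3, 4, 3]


Look up each index in the dictionary:
  3 -> 'world'
  2 -> 'test'
  4 -> 'data'
  3 -> 'world'
  4 -> 'data'
  3 -> 'world'

Decoded: "world test data world data world"


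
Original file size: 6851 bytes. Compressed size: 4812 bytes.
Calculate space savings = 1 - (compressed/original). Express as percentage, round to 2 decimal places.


ratio = compressed/original = 4812/6851 = 0.702379
savings = 1 - ratio = 1 - 0.702379 = 0.297621
as a percentage: 0.297621 * 100 = 29.76%

Space savings = 1 - 4812/6851 = 29.76%


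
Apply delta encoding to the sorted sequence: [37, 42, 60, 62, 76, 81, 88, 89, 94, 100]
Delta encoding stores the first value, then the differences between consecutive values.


First value: 37
Deltas:
  42 - 37 = 5
  60 - 42 = 18
  62 - 60 = 2
  76 - 62 = 14
  81 - 76 = 5
  88 - 81 = 7
  89 - 88 = 1
  94 - 89 = 5
  100 - 94 = 6


Delta encoded: [37, 5, 18, 2, 14, 5, 7, 1, 5, 6]


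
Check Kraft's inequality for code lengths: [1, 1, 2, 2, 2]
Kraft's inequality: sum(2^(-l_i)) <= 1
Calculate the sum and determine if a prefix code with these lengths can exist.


Sum = 2^(-1) + 2^(-1) + 2^(-2) + 2^(-2) + 2^(-2)
    = 0.5 + 0.5 + 0.25 + 0.25 + 0.25
    = 7/4 = 1.75
Since 1.75 > 1, Kraft's inequality is NOT satisfied.
A prefix code with these lengths CANNOT exist.

Kraft sum = 1.75. Not satisfied.


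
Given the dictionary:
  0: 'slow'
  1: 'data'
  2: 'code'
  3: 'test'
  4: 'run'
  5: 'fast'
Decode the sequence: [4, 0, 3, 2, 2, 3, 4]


Look up each index in the dictionary:
  4 -> 'run'
  0 -> 'slow'
  3 -> 'test'
  2 -> 'code'
  2 -> 'code'
  3 -> 'test'
  4 -> 'run'

Decoded: "run slow test code code test run"


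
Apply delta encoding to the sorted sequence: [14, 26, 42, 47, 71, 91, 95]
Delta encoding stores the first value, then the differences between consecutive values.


First value: 14
Deltas:
  26 - 14 = 12
  42 - 26 = 16
  47 - 42 = 5
  71 - 47 = 24
  91 - 71 = 20
  95 - 91 = 4


Delta encoded: [14, 12, 16, 5, 24, 20, 4]


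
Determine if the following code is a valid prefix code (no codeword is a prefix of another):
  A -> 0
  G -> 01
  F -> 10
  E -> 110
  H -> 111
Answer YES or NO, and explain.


Checking each pair (does one codeword prefix another?):
  A='0' vs G='01': prefix -- VIOLATION

NO -- this is NOT a valid prefix code. A (0) is a prefix of G (01).


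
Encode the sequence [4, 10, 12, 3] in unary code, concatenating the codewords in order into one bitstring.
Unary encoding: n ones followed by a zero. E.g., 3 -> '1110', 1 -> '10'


Encode each number as n ones followed by a terminating 0:
  4 -> 11110 (5 bits)
  10 -> 11111111110 (11 bits)
  12 -> 1111111111110 (13 bits)
  3 -> 1110 (4 bits)
Total length = 5 + 11 + 13 + 4 = 33 bits.

Unary([4, 10, 12, 3]) = 111101111111111011111111111101110 (33 bits)


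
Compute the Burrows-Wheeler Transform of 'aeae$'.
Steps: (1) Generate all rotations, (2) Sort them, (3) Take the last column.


Rotations (sorted):
  0: $aeae -> last char: e
  1: ae$ae -> last char: e
  2: aeae$ -> last char: $
  3: e$aea -> last char: a
  4: eae$a -> last char: a


BWT = ee$aa


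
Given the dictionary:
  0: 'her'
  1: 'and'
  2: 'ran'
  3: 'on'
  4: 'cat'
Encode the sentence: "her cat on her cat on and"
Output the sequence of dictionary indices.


Look up each word in the dictionary:
  'her' -> 0
  'cat' -> 4
  'on' -> 3
  'her' -> 0
  'cat' -> 4
  'on' -> 3
  'and' -> 1

Encoded: [0, 4, 3, 0, 4, 3, 1]


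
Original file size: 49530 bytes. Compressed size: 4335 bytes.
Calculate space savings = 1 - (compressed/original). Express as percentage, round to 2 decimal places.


ratio = compressed/original = 4335/49530 = 0.087523
savings = 1 - ratio = 1 - 0.087523 = 0.912477
as a percentage: 0.912477 * 100 = 91.25%

Space savings = 1 - 4335/49530 = 91.25%


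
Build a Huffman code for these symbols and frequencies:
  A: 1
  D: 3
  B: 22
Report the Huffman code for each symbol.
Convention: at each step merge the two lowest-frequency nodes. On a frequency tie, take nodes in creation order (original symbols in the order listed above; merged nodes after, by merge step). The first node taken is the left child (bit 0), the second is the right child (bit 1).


Huffman tree construction:
Step 1: Merge A(1) + D(3) = 4
Step 2: Merge (A+D)(4) + B(22) = 26
Read each symbol's code off the tree from the root (left child = 0, right child = 1).

Codes:
  A: 00 (length 2)
  D: 01 (length 2)
  B: 1 (length 1)
Average code length: 30/26 = 1.1538 bits/symbol


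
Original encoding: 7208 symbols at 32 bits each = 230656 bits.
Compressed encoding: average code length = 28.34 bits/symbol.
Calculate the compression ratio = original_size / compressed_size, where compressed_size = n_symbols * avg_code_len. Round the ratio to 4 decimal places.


original_size = n_symbols * orig_bits = 7208 * 32 = 230656 bits
compressed_size = n_symbols * avg_code_len = 7208 * 28.34 = 204274.72 bits
ratio = original_size / compressed_size = 230656 / 204274.72 = 1.1291

Compression ratio = 1.1291


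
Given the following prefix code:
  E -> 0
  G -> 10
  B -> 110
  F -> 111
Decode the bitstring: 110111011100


Decoding step by step:
Bits 110 -> B
Bits 111 -> F
Bits 0 -> E
Bits 111 -> F
Bits 0 -> E
Bits 0 -> E


Decoded message: BFEFEE


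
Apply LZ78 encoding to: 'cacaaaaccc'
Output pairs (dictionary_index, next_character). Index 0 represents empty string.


LZ78 encoding steps:
Dictionary: {0: ''}
Step 1: w='' (idx 0), next='c' -> output (0, 'c'), add 'c' as idx 1
Step 2: w='' (idx 0), next='a' -> output (0, 'a'), add 'a' as idx 2
Step 3: w='c' (idx 1), next='a' -> output (1, 'a'), add 'ca' as idx 3
Step 4: w='a' (idx 2), next='a' -> output (2, 'a'), add 'aa' as idx 4
Step 5: w='a' (idx 2), next='c' -> output (2, 'c'), add 'ac' as idx 5
Step 6: w='c' (idx 1), next='c' -> output (1, 'c'), add 'cc' as idx 6


Encoded: [(0, 'c'), (0, 'a'), (1, 'a'), (2, 'a'), (2, 'c'), (1, 'c')]


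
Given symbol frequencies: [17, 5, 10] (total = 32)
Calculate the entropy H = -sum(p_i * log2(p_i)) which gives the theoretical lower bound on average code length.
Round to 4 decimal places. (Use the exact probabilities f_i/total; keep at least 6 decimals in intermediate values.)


Per-symbol terms -p_i * log2(p_i) with p_i = f_i/32:
  p = 17/32 = 0.531250: log2(p) = -0.912537, -p*log2(p) = 0.484785
  p = 5/32 = 0.156250: log2(p) = -2.678072, -p*log2(p) = 0.418449
  p = 10/32 = 0.312500: log2(p) = -1.678072, -p*log2(p) = 0.524397
H = 0.484785 + 0.418449 + 0.524397 = 1.427631

H = 1.4276 bits/symbol


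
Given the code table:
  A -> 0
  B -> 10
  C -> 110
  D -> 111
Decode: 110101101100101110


Decoding:
110 -> C
10 -> B
110 -> C
110 -> C
0 -> A
10 -> B
111 -> D
0 -> A


Result: CBCCABDA


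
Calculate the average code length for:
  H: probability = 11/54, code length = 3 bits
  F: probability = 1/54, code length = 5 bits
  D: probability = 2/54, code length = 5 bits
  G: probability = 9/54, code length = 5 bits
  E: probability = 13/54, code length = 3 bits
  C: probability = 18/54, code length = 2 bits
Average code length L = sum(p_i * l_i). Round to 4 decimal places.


Weighted contributions p_i * l_i:
  H: (11/54) * 3 = 33/54
  F: (1/54) * 5 = 5/54
  D: (2/54) * 5 = 10/54
  G: (9/54) * 5 = 45/54
  E: (13/54) * 3 = 39/54
  C: (18/54) * 2 = 36/54
Sum = (33 + 5 + 10 + 45 + 39 + 36)/54 = 168/54

L = 168/54 = 3.1111 bits/symbol


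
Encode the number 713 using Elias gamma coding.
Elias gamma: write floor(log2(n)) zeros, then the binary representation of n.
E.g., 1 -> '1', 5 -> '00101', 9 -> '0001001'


num_bits = floor(log2(713)) + 1 = 10
leading_zeros = num_bits - 1 = 9
binary(713) = 1011001001

Elias gamma(713) = '000000000' + '1011001001' = 0000000001011001001 (19 bits)


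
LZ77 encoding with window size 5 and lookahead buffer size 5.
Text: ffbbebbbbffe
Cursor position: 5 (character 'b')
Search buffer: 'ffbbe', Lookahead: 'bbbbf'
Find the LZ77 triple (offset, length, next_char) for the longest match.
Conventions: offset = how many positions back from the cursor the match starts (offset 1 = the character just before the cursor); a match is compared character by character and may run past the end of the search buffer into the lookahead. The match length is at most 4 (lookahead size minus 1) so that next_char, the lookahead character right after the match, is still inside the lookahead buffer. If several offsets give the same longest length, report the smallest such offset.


Try each offset into the search buffer:
  offset=1 (pos 4, char 'e'): match length 0
  offset=2 (pos 3, char 'b'): match length 1
  offset=3 (pos 2, char 'b'): match length 2
  offset=4 (pos 1, char 'f'): match length 0
  offset=5 (pos 0, char 'f'): match length 0
Longest match has length 2 at offset 3.
next_char = character at position 5 + 2 = 7 -> 'b'

Best match: offset=3, length=2 (matching 'bb' starting at position 2)
LZ77 triple: (3, 2, 'b')


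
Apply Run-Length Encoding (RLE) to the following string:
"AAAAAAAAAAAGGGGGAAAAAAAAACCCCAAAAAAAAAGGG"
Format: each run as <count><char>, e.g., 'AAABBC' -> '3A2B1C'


Scanning runs left to right:
  i=0: run of 'A' x 11 -> '11A'
  i=11: run of 'G' x 5 -> '5G'
  i=16: run of 'A' x 9 -> '9A'
  i=25: run of 'C' x 4 -> '4C'
  i=29: run of 'A' x 9 -> '9A'
  i=38: run of 'G' x 3 -> '3G'

RLE = 11A5G9A4C9A3G


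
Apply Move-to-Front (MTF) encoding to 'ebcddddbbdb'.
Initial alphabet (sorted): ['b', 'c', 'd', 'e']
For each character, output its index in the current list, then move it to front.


MTF encoding:
'e': index 3 in ['b', 'c', 'd', 'e'] -> ['e', 'b', 'c', 'd']
'b': index 1 in ['e', 'b', 'c', 'd'] -> ['b', 'e', 'c', 'd']
'c': index 2 in ['b', 'e', 'c', 'd'] -> ['c', 'b', 'e', 'd']
'd': index 3 in ['c', 'b', 'e', 'd'] -> ['d', 'c', 'b', 'e']
'd': index 0 in ['d', 'c', 'b', 'e'] -> ['d', 'c', 'b', 'e']
'd': index 0 in ['d', 'c', 'b', 'e'] -> ['d', 'c', 'b', 'e']
'd': index 0 in ['d', 'c', 'b', 'e'] -> ['d', 'c', 'b', 'e']
'b': index 2 in ['d', 'c', 'b', 'e'] -> ['b', 'd', 'c', 'e']
'b': index 0 in ['b', 'd', 'c', 'e'] -> ['b', 'd', 'c', 'e']
'd': index 1 in ['b', 'd', 'c', 'e'] -> ['d', 'b', 'c', 'e']
'b': index 1 in ['d', 'b', 'c', 'e'] -> ['b', 'd', 'c', 'e']


Output: [3, 1, 2, 3, 0, 0, 0, 2, 0, 1, 1]
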